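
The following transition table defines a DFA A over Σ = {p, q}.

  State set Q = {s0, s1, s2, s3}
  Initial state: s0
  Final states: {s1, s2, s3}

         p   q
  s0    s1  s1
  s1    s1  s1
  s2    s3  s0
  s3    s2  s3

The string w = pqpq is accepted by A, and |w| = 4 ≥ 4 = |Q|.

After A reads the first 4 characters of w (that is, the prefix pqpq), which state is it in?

State sequence: s0 -p-> s1 -q-> s1 -p-> s1 -q-> s1

After reading 4 characters, A is in state s1.
(This kind of state-tracing is the core of the pumping-lemma construction: with 4 states, pigeonhole forces a repeat within the first 4 steps.)

s1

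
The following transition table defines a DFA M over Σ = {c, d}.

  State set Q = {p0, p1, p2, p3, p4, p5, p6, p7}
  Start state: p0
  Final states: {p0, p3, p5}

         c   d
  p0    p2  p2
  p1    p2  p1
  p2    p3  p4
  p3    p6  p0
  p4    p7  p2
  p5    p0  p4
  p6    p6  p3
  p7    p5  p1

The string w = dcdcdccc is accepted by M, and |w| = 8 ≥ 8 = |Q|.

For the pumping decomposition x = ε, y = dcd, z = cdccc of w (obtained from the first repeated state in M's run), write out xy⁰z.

cdccc

xy⁰z = xz = ε·cdccc = cdccc.
Reading y = dcd takes M from p0 back to p0, so after x the machine is still in p0, and z then leads to the accepting state p0. Hence cdccc ∈ L(M).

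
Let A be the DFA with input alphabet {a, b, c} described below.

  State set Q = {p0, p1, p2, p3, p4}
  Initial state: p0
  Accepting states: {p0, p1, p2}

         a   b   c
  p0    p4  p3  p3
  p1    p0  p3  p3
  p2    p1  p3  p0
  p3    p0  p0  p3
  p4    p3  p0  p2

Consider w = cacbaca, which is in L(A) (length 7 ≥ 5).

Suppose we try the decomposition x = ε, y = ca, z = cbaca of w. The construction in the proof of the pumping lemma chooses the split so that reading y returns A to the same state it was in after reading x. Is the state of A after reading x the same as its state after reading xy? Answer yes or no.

yes

Run of A on the first 2 characters of w = c a:
  step 0: p0  (start)
  step 1: p3  (read c: p0→p3)
  step 2: p0  (read a: p3→p0)

After x (step 0): p0. After xy (step 2): p0.
They match, so y = ca drives A around a cycle from p0 back to itself; pumping y any number of times keeps A in p0 before reading z, and xyⁱz ∈ L(A) for every i ≥ 0.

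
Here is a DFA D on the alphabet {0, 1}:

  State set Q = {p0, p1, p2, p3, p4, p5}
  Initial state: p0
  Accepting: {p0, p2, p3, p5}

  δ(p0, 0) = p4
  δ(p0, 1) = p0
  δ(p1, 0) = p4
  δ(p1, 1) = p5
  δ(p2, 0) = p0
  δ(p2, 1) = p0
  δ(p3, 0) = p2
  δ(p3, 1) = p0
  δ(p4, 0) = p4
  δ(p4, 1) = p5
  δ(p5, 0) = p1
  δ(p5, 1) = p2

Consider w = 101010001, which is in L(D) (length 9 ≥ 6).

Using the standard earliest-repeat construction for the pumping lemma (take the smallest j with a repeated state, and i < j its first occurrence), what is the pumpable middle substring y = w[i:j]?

Run of D on w = 1 0 1 0 1 0 0 0 1:
  step 0: p0  (start)
  step 1: p0  (read 1: p0→p0)   ← first repeat (p0 seen earlier)
  step 2: p4  (read 0: p0→p4)
  step 3: p5  (read 1: p4→p5)
  step 4: p1  (read 0: p5→p1)
  step 5: p5  (read 1: p1→p5)
  step 6: p1  (read 0: p5→p1)
  step 7: p4  (read 0: p1→p4)
  step 8: p4  (read 0: p4→p4)
  step 9: p5  (read 1: p4→p5)

So i = 0, j = 1, giving x = w[0:0] = ε, y = w[0:1] = 1, z = w[1:9] = 01010001.
Check: |xy| = 1 ≤ 6 and |y| = 1 ≥ 1. Reading y takes D from p0 back to p0, so every xyⁱz is accepted.
The DFA has 6 states, so the proof of the pumping lemma guarantees a repeated state among the first 6+1 visited; the segment between the two visits is the pumpable y.

1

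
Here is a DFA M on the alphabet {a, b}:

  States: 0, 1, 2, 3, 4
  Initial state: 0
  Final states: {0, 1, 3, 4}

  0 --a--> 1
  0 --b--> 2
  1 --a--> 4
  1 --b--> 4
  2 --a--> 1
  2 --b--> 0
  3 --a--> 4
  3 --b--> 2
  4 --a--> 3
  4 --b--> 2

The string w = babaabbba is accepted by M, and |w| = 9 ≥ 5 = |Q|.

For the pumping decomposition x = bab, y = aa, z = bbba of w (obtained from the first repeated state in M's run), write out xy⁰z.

xy⁰z = xz = bab·bbba = babbbba.
Reading y = aa takes M from 4 back to 4, so after x the machine is still in 4, and z then leads to the accepting state 1. Hence babbbba ∈ L(M).

babbbba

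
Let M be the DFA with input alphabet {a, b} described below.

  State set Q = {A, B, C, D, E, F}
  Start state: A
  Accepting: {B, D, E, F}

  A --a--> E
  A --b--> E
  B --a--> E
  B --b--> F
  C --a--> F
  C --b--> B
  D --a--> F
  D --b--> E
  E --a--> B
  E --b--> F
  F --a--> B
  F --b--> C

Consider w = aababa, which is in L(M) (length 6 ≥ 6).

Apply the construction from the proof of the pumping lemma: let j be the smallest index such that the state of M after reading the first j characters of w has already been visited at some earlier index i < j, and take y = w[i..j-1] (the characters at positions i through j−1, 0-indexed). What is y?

ba

State sequence: A -a-> E -a-> B -b-> F -a-> B -b-> F -a-> B
First repeat at step 4: B was already visited.

So i = 2, j = 4, giving x = w[0:2] = aa, y = w[2:4] = ba, z = w[4:6] = ba.
Check: |xy| = 4 ≤ 6 and |y| = 2 ≥ 1. Reading y takes M from B back to B, so every xyⁱz is accepted.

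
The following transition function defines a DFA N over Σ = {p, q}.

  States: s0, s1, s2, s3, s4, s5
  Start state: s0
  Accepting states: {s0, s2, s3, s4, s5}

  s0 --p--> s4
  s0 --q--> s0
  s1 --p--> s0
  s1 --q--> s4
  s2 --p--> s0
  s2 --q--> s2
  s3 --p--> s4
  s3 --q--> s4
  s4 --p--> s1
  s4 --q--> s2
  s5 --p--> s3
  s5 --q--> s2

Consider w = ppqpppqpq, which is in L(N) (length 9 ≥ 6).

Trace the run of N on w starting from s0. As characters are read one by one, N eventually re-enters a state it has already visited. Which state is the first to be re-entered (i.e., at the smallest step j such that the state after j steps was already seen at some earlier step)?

Run of N on w = p p q p p p q p q:
  step 0: s0  (start)
  step 1: s4  (read p: s0→s4)
  step 2: s1  (read p: s4→s1)
  step 3: s4  (read q: s1→s4)   ← first repeat (s4 seen earlier)
  step 4: s1  (read p: s4→s1)
  step 5: s0  (read p: s1→s0)
  step 6: s4  (read p: s0→s4)
  step 7: s2  (read q: s4→s2)
  step 8: s0  (read p: s2→s0)
  step 9: s0  (read q: s0→s0)

The earliest repeat is at step j = 3: N is in s4, which it already visited at step i = 1.
Pumping length from the standard proof: p = 6 (the number of states). The repeated state found above gives |xy| = j ≤ 6 and |y| = j − i ≥ 1.

s4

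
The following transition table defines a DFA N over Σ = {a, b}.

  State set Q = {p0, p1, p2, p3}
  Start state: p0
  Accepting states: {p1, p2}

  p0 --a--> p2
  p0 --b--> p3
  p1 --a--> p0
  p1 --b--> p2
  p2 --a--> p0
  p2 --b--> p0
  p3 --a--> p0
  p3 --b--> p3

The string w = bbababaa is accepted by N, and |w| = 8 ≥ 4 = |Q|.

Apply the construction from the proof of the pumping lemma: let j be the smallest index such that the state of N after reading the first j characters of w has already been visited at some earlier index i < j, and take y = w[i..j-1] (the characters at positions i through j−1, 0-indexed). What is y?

b

State sequence: p0 -b-> p3 -b-> p3 -a-> p0 -b-> p3 -a-> p0 -b-> p3 -a-> p0 -a-> p2
First repeat at step 2: p3 was already visited.

So i = 1, j = 2, giving x = w[0:1] = b, y = w[1:2] = b, z = w[2:8] = ababaa.
Check: |xy| = 2 ≤ 4 and |y| = 1 ≥ 1. Reading y takes N from p3 back to p3, so every xyⁱz is accepted.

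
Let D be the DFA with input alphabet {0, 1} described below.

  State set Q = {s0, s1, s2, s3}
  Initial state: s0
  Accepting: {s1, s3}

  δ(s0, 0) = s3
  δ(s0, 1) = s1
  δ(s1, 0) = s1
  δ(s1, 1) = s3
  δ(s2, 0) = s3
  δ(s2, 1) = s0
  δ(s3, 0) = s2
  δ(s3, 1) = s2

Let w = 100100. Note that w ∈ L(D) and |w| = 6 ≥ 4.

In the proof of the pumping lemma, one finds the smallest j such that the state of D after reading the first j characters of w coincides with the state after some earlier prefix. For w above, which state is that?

Run of D on w = 1 0 0 1 0 0:
  step 0: s0  (start)
  step 1: s1  (read 1: s0→s1)
  step 2: s1  (read 0: s1→s1)   ← first repeat (s1 seen earlier)
  step 3: s1  (read 0: s1→s1)
  step 4: s3  (read 1: s1→s3)
  step 5: s2  (read 0: s3→s2)
  step 6: s3  (read 0: s2→s3)

The earliest repeat is at step j = 2: D is in s1, which it already visited at step i = 1.
Since D has 4 states, any run of length ≥ 4 visits 4+1 states, so by pigeonhole some state repeats within the first 4 steps — that repeat gives the pumpable loop.

s1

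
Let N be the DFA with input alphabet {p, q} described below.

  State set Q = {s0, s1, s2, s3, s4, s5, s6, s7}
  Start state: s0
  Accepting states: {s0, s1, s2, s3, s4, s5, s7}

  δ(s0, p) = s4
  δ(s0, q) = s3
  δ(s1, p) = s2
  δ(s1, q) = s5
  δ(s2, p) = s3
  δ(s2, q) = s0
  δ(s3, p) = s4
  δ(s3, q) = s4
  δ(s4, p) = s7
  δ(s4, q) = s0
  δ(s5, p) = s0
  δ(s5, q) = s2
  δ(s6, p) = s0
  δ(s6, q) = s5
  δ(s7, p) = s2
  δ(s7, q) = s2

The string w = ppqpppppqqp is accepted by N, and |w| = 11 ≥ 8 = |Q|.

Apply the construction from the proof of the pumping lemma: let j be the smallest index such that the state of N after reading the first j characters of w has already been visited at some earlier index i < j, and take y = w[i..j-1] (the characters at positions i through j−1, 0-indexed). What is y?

pqpp

Run of N on w = p p q p p p p p q q p:
  step 0: s0  (start)
  step 1: s4  (read p: s0→s4)
  step 2: s7  (read p: s4→s7)
  step 3: s2  (read q: s7→s2)
  step 4: s3  (read p: s2→s3)
  step 5: s4  (read p: s3→s4)   ← first repeat (s4 seen earlier)
  step 6: s7  (read p: s4→s7)
  step 7: s2  (read p: s7→s2)
  step 8: s3  (read p: s2→s3)
  step 9: s4  (read q: s3→s4)
  step 10: s0  (read q: s4→s0)
  step 11: s4  (read p: s0→s4)

So i = 1, j = 5, giving x = w[0:1] = p, y = w[1:5] = pqpp, z = w[5:11] = pppqqp.
Check: |xy| = 5 ≤ 8 and |y| = 4 ≥ 1. Reading y takes N from s4 back to s4, so every xyⁱz is accepted.
Since N has 8 states, any run of length ≥ 8 visits 8+1 states, so by pigeonhole some state repeats within the first 8 steps — that repeat gives the pumpable loop.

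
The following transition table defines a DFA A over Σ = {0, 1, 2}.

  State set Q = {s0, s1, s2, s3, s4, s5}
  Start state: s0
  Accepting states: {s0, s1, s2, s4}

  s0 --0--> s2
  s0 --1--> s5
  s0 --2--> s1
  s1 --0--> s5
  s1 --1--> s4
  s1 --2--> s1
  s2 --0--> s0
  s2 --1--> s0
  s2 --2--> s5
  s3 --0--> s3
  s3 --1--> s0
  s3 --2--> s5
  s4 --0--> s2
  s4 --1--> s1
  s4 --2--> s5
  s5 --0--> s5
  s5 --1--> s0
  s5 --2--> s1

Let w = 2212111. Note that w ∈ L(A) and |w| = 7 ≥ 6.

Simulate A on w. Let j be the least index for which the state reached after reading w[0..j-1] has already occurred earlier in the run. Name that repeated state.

State sequence: s0 -2-> s1 -2-> s1 -1-> s4 -2-> s5 -1-> s0 -1-> s5 -1-> s0
First repeat at step 2: s1 was already visited.

The earliest repeat is at step j = 2: A is in s1, which it already visited at step i = 1.

s1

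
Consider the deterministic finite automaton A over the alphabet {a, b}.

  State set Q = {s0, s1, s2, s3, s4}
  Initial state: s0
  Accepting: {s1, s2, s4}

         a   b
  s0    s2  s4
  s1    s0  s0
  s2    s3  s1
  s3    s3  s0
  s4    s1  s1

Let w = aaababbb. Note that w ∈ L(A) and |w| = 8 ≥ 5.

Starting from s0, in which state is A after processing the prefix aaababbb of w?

s4

State sequence: s0 -a-> s2 -a-> s3 -a-> s3 -b-> s0 -a-> s2 -b-> s1 -b-> s0 -b-> s4

After reading 8 characters, A is in state s4.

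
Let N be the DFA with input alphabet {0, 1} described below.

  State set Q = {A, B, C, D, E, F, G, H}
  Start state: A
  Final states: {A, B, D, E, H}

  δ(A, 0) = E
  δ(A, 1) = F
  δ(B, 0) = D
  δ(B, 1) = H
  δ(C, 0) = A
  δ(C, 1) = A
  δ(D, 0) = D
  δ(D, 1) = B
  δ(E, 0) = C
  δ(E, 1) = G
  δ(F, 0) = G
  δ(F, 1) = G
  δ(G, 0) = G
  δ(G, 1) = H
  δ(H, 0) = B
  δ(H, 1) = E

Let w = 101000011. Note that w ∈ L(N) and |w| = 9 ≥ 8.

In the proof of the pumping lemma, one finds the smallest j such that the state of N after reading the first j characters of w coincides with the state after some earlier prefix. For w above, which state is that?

D

State sequence: A -1-> F -0-> G -1-> H -0-> B -0-> D -0-> D -0-> D -1-> B -1-> H
First repeat at step 6: D was already visited.

The earliest repeat is at step j = 6: N is in D, which it already visited at step i = 5.
Since N has 8 states, any run of length ≥ 8 visits 8+1 states, so by pigeonhole some state repeats within the first 8 steps — that repeat gives the pumpable loop.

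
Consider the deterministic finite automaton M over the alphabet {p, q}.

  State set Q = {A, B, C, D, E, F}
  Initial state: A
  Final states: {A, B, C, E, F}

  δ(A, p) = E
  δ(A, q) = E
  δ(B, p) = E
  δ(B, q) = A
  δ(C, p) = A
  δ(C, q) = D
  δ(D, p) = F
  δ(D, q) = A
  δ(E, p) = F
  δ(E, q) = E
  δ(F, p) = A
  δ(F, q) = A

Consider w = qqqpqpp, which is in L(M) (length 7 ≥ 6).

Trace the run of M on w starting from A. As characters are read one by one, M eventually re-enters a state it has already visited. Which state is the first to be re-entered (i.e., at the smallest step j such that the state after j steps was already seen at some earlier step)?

E

State sequence: A -q-> E -q-> E -q-> E -p-> F -q-> A -p-> E -p-> F
First repeat at step 2: E was already visited.

The earliest repeat is at step j = 2: M is in E, which it already visited at step i = 1.
With |Q| = 6, pigeonhole forces a state repeat no later than step 6; the substring read between the first and second visits to that state can be pumped.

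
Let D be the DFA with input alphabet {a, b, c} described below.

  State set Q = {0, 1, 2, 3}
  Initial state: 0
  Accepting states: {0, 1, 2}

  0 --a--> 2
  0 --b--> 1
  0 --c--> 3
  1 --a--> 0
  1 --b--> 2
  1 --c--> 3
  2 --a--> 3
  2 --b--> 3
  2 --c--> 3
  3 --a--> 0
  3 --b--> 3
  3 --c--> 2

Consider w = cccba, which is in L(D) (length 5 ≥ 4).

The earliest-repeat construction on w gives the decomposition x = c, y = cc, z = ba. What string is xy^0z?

cba

xy⁰z = xz = c·ba = cba.
Reading y = cc takes D from 3 back to 3, so after x the machine is still in 3, and z then leads to the accepting state 0. Hence cba ∈ L(D).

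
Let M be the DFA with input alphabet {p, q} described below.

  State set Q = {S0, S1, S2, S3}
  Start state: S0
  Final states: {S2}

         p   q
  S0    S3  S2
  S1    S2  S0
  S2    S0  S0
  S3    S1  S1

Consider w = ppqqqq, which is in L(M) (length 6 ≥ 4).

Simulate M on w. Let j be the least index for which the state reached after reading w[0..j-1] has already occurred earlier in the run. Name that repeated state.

S0

Run of M on w = p p q q q q:
  step 0: S0  (start)
  step 1: S3  (read p: S0→S3)
  step 2: S1  (read p: S3→S1)
  step 3: S0  (read q: S1→S0)   ← first repeat (S0 seen earlier)
  step 4: S2  (read q: S0→S2)
  step 5: S0  (read q: S2→S0)
  step 6: S2  (read q: S0→S2)

The earliest repeat is at step j = 3: M is in S0, which it already visited at step i = 0.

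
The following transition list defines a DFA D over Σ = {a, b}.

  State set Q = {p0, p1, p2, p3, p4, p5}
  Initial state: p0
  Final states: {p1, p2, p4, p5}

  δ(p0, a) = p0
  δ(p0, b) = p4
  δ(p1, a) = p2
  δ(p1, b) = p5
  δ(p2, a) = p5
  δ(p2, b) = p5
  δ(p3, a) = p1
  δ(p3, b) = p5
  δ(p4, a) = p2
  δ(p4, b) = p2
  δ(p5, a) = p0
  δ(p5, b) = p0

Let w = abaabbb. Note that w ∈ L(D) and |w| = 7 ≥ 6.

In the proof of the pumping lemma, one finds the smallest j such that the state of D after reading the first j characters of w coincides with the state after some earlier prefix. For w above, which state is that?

p0

Run of D on w = a b a a b b b:
  step 0: p0  (start)
  step 1: p0  (read a: p0→p0)   ← first repeat (p0 seen earlier)
  step 2: p4  (read b: p0→p4)
  step 3: p2  (read a: p4→p2)
  step 4: p5  (read a: p2→p5)
  step 5: p0  (read b: p5→p0)
  step 6: p4  (read b: p0→p4)
  step 7: p2  (read b: p4→p2)

The earliest repeat is at step j = 1: D is in p0, which it already visited at step i = 0.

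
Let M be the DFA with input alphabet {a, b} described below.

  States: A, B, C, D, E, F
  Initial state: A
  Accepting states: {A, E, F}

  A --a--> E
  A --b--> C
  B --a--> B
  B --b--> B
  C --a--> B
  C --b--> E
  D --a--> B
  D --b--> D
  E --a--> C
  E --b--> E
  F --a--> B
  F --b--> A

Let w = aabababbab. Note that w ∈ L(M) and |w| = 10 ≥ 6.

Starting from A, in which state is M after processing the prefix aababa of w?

C

Run of M on the first 6 characters of w = a a b a b a:
  step 0: A  (start)
  step 1: E  (read a: A→E)
  step 2: C  (read a: E→C)
  step 3: E  (read b: C→E)
  step 4: C  (read a: E→C)
  step 5: E  (read b: C→E)
  step 6: C  (read a: E→C)

After reading 6 characters, M is in state C.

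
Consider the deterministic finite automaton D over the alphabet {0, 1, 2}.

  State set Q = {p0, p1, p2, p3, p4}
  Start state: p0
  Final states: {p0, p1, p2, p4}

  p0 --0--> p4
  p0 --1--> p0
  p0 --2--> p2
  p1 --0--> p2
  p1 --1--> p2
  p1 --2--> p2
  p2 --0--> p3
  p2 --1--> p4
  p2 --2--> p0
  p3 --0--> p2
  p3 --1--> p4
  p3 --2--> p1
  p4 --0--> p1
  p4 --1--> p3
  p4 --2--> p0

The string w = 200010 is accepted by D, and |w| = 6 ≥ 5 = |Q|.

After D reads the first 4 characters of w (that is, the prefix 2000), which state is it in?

State sequence: p0 -2-> p2 -0-> p3 -0-> p2 -0-> p3

After reading 4 characters, D is in state p3.

p3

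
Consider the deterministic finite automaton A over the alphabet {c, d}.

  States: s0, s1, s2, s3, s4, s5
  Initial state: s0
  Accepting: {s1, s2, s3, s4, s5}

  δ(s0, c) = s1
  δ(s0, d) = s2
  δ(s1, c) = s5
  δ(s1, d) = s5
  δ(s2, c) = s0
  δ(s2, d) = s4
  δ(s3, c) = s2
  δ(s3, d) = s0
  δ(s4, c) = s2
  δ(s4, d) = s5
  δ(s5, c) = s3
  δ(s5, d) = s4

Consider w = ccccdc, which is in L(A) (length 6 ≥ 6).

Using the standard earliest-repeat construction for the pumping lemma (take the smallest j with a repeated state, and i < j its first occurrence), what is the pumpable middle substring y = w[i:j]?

State sequence: s0 -c-> s1 -c-> s5 -c-> s3 -c-> s2 -d-> s4 -c-> s2
First repeat at step 6: s2 was already visited.

So i = 4, j = 6, giving x = w[0:4] = cccc, y = w[4:6] = dc, z = w[6:6] = ε.
Check: |xy| = 6 ≤ 6 and |y| = 2 ≥ 1. Reading y takes A from s2 back to s2, so every xyⁱz is accepted.

dc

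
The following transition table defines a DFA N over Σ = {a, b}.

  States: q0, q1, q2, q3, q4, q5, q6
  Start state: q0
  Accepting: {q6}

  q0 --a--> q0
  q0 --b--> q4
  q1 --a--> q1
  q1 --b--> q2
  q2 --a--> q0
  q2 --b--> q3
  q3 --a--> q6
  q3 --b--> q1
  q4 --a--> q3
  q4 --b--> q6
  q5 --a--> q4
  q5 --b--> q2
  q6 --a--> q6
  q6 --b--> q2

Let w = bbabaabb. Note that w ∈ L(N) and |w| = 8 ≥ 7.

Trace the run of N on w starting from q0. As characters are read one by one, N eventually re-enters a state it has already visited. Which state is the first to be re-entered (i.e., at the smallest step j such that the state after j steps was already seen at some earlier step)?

q6

Run of N on w = b b a b a a b b:
  step 0: q0  (start)
  step 1: q4  (read b: q0→q4)
  step 2: q6  (read b: q4→q6)
  step 3: q6  (read a: q6→q6)   ← first repeat (q6 seen earlier)
  step 4: q2  (read b: q6→q2)
  step 5: q0  (read a: q2→q0)
  step 6: q0  (read a: q0→q0)
  step 7: q4  (read b: q0→q4)
  step 8: q6  (read b: q4→q6)

The earliest repeat is at step j = 3: N is in q6, which it already visited at step i = 2.
With |Q| = 7, pigeonhole forces a state repeat no later than step 7; the substring read between the first and second visits to that state can be pumped.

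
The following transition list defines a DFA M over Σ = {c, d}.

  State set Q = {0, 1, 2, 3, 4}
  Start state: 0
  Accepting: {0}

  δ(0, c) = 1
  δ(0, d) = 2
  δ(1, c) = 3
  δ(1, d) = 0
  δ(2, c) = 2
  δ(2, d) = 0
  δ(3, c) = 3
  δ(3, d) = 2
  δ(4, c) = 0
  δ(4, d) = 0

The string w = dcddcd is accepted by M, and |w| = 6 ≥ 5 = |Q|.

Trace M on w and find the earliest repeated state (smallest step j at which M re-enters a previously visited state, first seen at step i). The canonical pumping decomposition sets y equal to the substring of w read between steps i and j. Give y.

Run of M on w = d c d d c d:
  step 0: 0  (start)
  step 1: 2  (read d: 0→2)
  step 2: 2  (read c: 2→2)   ← first repeat (2 seen earlier)
  step 3: 0  (read d: 2→0)
  step 4: 2  (read d: 0→2)
  step 5: 2  (read c: 2→2)
  step 6: 0  (read d: 2→0)

So i = 1, j = 2, giving x = w[0:1] = d, y = w[1:2] = c, z = w[2:6] = ddcd.
Check: |xy| = 2 ≤ 5 and |y| = 1 ≥ 1. Reading y takes M from 2 back to 2, so every xyⁱz is accepted.

c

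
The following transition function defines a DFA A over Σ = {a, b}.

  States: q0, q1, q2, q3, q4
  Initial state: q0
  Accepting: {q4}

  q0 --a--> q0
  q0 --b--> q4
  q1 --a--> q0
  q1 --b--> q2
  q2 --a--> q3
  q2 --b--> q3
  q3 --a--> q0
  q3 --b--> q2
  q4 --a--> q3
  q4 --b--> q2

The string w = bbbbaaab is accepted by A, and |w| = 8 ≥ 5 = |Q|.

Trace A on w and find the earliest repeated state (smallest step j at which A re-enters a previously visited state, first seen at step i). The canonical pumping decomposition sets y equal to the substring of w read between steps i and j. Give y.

bb

Run of A on w = b b b b a a a b:
  step 0: q0  (start)
  step 1: q4  (read b: q0→q4)
  step 2: q2  (read b: q4→q2)
  step 3: q3  (read b: q2→q3)
  step 4: q2  (read b: q3→q2)   ← first repeat (q2 seen earlier)
  step 5: q3  (read a: q2→q3)
  step 6: q0  (read a: q3→q0)
  step 7: q0  (read a: q0→q0)
  step 8: q4  (read b: q0→q4)

So i = 2, j = 4, giving x = w[0:2] = bb, y = w[2:4] = bb, z = w[4:8] = aaab.
Check: |xy| = 4 ≤ 5 and |y| = 2 ≥ 1. Reading y takes A from q2 back to q2, so every xyⁱz is accepted.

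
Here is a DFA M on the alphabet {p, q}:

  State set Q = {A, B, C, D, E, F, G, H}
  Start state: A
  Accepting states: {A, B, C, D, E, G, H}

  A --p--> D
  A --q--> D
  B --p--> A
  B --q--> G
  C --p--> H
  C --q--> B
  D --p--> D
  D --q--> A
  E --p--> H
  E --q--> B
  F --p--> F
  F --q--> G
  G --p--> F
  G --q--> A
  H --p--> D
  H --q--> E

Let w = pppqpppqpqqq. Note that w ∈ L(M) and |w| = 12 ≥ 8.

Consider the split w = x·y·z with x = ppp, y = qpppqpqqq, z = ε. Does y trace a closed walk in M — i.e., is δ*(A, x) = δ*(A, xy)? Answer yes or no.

no

Run of M on the first 12 characters of w = p p p q p p p q p q q q:
  step 0: A  (start)
  step 1: D  (read p: A→D)
  step 2: D  (read p: D→D)
  step 3: D  (read p: D→D)
  step 4: A  (read q: D→A)
  step 5: D  (read p: A→D)
  step 6: D  (read p: D→D)
  step 7: D  (read p: D→D)
  step 8: A  (read q: D→A)
  step 9: D  (read p: A→D)
  step 10: A  (read q: D→A)
  step 11: D  (read q: A→D)
  step 12: A  (read q: D→A)

After x (step 3): D. After xy (step 12): A.
They differ (D ≠ A), so y is not a cycle from the state after x; this split is not the one the pumping-lemma construction produces, and pumping y need not keep the string in L(M).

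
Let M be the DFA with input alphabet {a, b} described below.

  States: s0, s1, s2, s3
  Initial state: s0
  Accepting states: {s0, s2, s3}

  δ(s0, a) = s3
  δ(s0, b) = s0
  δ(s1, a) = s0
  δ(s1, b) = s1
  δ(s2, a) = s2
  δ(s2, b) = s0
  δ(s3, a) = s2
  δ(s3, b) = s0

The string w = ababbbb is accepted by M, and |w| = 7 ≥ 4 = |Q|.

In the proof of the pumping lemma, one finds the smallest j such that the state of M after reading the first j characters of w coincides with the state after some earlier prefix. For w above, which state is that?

s0

Run of M on w = a b a b b b b:
  step 0: s0  (start)
  step 1: s3  (read a: s0→s3)
  step 2: s0  (read b: s3→s0)   ← first repeat (s0 seen earlier)
  step 3: s3  (read a: s0→s3)
  step 4: s0  (read b: s3→s0)
  step 5: s0  (read b: s0→s0)
  step 6: s0  (read b: s0→s0)
  step 7: s0  (read b: s0→s0)

The earliest repeat is at step j = 2: M is in s0, which it already visited at step i = 0.
Since M has 4 states, any run of length ≥ 4 visits 4+1 states, so by pigeonhole some state repeats within the first 4 steps — that repeat gives the pumpable loop.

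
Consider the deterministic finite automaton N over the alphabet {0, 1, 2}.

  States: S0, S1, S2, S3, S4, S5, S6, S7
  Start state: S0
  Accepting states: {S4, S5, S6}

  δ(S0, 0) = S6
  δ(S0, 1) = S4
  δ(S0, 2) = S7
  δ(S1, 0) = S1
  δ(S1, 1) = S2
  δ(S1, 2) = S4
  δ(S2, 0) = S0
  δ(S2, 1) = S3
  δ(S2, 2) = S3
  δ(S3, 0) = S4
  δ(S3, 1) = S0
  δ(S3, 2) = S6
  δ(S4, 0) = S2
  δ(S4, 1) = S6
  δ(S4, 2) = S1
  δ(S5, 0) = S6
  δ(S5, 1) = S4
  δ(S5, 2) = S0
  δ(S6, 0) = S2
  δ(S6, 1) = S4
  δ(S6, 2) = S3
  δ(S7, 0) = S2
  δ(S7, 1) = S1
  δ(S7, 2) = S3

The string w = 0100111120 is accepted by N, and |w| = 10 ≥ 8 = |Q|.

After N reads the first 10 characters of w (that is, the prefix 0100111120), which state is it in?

Run of N on the first 10 characters of w = 0 1 0 0 1 1 1 1 2 0:
  step 0: S0  (start)
  step 1: S6  (read 0: S0→S6)
  step 2: S4  (read 1: S6→S4)
  step 3: S2  (read 0: S4→S2)
  step 4: S0  (read 0: S2→S0)
  step 5: S4  (read 1: S0→S4)
  step 6: S6  (read 1: S4→S6)
  step 7: S4  (read 1: S6→S4)
  step 8: S6  (read 1: S4→S6)
  step 9: S3  (read 2: S6→S3)
  step 10: S4  (read 0: S3→S4)

After reading 10 characters, N is in state S4.

S4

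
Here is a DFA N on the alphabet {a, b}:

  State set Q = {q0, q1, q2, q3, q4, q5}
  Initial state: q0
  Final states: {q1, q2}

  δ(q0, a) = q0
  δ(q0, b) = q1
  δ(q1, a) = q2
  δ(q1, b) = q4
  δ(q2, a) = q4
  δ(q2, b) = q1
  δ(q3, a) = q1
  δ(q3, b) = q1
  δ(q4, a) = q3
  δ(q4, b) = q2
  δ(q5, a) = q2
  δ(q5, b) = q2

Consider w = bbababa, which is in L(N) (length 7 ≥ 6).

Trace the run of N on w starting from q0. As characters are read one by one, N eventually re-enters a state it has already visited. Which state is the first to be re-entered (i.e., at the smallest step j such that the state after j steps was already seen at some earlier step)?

q1

State sequence: q0 -b-> q1 -b-> q4 -a-> q3 -b-> q1 -a-> q2 -b-> q1 -a-> q2
First repeat at step 4: q1 was already visited.

The earliest repeat is at step j = 4: N is in q1, which it already visited at step i = 1.
The DFA has 6 states, so the proof of the pumping lemma guarantees a repeated state among the first 6+1 visited; the segment between the two visits is the pumpable y.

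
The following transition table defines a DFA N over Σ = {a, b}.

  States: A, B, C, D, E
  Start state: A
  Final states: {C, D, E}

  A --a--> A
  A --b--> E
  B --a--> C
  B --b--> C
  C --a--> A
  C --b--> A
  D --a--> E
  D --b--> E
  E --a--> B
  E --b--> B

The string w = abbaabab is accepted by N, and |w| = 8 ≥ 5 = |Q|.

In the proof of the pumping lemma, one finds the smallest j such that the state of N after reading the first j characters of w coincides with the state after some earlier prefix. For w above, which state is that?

State sequence: A -a-> A -b-> E -b-> B -a-> C -a-> A -b-> E -a-> B -b-> C
First repeat at step 1: A was already visited.

The earliest repeat is at step j = 1: N is in A, which it already visited at step i = 0.
Since N has 5 states, any run of length ≥ 5 visits 5+1 states, so by pigeonhole some state repeats within the first 5 steps — that repeat gives the pumpable loop.

A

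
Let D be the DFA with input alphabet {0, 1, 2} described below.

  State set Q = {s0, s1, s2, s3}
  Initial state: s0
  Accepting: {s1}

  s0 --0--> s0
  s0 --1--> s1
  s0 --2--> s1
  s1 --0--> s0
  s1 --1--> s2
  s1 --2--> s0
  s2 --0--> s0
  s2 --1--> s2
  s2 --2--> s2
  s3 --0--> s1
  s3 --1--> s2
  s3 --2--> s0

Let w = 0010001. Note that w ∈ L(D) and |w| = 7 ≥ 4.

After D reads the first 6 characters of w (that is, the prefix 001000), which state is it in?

Run of D on the first 6 characters of w = 0 0 1 0 0 0:
  step 0: s0  (start)
  step 1: s0  (read 0: s0→s0)
  step 2: s0  (read 0: s0→s0)
  step 3: s1  (read 1: s0→s1)
  step 4: s0  (read 0: s1→s0)
  step 5: s0  (read 0: s0→s0)
  step 6: s0  (read 0: s0→s0)

After reading 6 characters, D is in state s0.

s0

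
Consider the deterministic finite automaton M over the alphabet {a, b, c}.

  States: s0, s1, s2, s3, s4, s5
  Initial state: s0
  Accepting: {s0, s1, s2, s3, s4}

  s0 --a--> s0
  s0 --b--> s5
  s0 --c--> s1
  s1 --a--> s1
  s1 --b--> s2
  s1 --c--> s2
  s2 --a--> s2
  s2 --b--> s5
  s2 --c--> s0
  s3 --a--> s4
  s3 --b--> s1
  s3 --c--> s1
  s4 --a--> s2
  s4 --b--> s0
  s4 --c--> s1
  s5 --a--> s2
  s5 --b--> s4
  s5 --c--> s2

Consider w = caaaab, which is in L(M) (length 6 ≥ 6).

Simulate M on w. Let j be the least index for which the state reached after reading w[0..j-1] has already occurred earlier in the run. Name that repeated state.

s1

State sequence: s0 -c-> s1 -a-> s1 -a-> s1 -a-> s1 -a-> s1 -b-> s2
First repeat at step 2: s1 was already visited.

The earliest repeat is at step j = 2: M is in s1, which it already visited at step i = 1.
Pumping length from the standard proof: p = 6 (the number of states). The repeated state found above gives |xy| = j ≤ 6 and |y| = j − i ≥ 1.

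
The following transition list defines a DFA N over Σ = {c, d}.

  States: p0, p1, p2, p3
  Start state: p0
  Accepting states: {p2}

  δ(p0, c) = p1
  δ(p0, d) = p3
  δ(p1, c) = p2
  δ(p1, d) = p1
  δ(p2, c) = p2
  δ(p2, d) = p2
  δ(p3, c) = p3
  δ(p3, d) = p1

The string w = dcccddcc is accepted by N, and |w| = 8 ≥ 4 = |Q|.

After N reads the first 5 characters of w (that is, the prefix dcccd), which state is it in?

p1

State sequence: p0 -d-> p3 -c-> p3 -c-> p3 -c-> p3 -d-> p1

After reading 5 characters, N is in state p1.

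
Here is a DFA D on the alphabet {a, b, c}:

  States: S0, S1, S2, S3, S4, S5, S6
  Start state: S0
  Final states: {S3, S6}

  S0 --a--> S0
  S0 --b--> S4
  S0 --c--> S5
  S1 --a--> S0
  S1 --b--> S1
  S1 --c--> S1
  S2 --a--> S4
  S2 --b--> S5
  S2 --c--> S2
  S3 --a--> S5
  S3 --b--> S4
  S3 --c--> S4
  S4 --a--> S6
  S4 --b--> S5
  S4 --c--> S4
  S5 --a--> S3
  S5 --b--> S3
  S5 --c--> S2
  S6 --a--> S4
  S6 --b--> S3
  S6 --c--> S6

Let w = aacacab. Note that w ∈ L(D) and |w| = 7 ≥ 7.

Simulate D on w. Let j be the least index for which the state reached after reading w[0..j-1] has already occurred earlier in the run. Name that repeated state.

State sequence: S0 -a-> S0 -a-> S0 -c-> S5 -a-> S3 -c-> S4 -a-> S6 -b-> S3
First repeat at step 1: S0 was already visited.

The earliest repeat is at step j = 1: D is in S0, which it already visited at step i = 0.

S0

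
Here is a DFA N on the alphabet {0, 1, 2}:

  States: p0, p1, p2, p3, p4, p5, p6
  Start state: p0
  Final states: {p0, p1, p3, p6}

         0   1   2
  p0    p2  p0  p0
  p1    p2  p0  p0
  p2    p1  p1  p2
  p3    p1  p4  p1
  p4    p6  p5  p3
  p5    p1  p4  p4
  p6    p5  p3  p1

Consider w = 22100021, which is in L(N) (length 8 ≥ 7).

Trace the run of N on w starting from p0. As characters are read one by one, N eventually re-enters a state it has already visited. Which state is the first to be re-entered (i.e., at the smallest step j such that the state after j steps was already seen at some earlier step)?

State sequence: p0 -2-> p0 -2-> p0 -1-> p0 -0-> p2 -0-> p1 -0-> p2 -2-> p2 -1-> p1
First repeat at step 1: p0 was already visited.

The earliest repeat is at step j = 1: N is in p0, which it already visited at step i = 0.
The DFA has 7 states, so the proof of the pumping lemma guarantees a repeated state among the first 7+1 visited; the segment between the two visits is the pumpable y.

p0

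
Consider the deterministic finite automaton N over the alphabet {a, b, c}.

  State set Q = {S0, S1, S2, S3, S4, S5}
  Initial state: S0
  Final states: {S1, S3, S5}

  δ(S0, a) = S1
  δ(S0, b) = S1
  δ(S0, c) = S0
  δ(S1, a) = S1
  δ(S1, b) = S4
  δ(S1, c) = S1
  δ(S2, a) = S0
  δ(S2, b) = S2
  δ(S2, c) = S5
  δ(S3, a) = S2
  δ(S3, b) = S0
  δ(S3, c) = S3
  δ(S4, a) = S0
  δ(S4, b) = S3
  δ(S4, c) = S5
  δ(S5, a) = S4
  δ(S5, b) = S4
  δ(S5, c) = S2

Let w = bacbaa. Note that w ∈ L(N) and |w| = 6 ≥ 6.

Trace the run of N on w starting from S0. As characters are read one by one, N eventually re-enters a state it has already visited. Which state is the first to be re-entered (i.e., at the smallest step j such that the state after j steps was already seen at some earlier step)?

S1

State sequence: S0 -b-> S1 -a-> S1 -c-> S1 -b-> S4 -a-> S0 -a-> S1
First repeat at step 2: S1 was already visited.

The earliest repeat is at step j = 2: N is in S1, which it already visited at step i = 1.
The DFA has 6 states, so the proof of the pumping lemma guarantees a repeated state among the first 6+1 visited; the segment between the two visits is the pumpable y.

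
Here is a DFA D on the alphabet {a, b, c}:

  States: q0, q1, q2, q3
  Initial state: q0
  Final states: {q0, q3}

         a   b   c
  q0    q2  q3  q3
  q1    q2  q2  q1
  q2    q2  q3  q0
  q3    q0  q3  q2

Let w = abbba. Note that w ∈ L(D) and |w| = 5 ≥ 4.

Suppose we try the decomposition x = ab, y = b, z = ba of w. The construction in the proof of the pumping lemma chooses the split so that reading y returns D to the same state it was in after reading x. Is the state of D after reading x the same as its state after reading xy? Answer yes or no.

yes

Run of D on the first 3 characters of w = a b b:
  step 0: q0  (start)
  step 1: q2  (read a: q0→q2)
  step 2: q3  (read b: q2→q3)
  step 3: q3  (read b: q3→q3)

After x (step 2): q3. After xy (step 3): q3.
They match, so y = b drives D around a cycle from q3 back to itself; pumping y any number of times keeps D in q3 before reading z, and xyⁱz ∈ L(D) for every i ≥ 0.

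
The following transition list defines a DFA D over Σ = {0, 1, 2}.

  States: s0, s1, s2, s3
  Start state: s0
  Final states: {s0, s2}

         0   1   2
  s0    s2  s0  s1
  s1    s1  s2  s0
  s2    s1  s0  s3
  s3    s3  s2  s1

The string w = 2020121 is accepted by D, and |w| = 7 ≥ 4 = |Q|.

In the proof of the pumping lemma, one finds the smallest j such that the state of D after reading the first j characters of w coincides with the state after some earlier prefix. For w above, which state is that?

s1

State sequence: s0 -2-> s1 -0-> s1 -2-> s0 -0-> s2 -1-> s0 -2-> s1 -1-> s2
First repeat at step 2: s1 was already visited.

The earliest repeat is at step j = 2: D is in s1, which it already visited at step i = 1.
Since D has 4 states, any run of length ≥ 4 visits 4+1 states, so by pigeonhole some state repeats within the first 4 steps — that repeat gives the pumpable loop.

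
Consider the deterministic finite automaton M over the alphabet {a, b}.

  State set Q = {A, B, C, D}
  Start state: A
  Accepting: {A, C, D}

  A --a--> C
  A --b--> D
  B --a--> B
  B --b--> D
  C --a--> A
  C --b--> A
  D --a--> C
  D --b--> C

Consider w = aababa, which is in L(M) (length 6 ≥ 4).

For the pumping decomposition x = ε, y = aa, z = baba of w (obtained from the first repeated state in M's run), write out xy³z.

xy^3z = ε·aa·aa·aa·baba = aaaaaababa.
Reading y = aa takes M from A back to A, so after x·y·y·y the machine is still in A, and z then leads to the accepting state C. Hence aaaaaababa ∈ L(M).

aaaaaababa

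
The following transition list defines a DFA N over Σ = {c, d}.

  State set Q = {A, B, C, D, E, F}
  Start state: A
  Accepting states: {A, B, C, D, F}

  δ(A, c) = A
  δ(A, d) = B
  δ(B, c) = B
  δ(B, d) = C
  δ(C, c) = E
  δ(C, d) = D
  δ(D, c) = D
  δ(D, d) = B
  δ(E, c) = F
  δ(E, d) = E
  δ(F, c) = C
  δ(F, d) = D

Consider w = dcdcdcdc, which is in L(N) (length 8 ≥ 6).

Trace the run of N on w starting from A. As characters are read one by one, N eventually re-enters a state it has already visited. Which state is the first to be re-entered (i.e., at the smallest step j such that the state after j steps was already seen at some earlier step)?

B

Run of N on w = d c d c d c d c:
  step 0: A  (start)
  step 1: B  (read d: A→B)
  step 2: B  (read c: B→B)   ← first repeat (B seen earlier)
  step 3: C  (read d: B→C)
  step 4: E  (read c: C→E)
  step 5: E  (read d: E→E)
  step 6: F  (read c: E→F)
  step 7: D  (read d: F→D)
  step 8: D  (read c: D→D)

The earliest repeat is at step j = 2: N is in B, which it already visited at step i = 1.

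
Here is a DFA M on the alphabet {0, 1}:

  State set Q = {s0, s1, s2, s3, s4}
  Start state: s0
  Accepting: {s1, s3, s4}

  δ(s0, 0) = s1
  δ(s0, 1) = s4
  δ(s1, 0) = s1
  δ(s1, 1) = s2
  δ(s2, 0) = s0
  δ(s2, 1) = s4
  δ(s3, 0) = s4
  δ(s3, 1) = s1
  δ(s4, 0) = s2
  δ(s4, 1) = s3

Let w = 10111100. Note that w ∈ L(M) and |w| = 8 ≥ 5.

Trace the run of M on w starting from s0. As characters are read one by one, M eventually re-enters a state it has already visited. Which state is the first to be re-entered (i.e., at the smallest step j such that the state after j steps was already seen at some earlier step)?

s4

State sequence: s0 -1-> s4 -0-> s2 -1-> s4 -1-> s3 -1-> s1 -1-> s2 -0-> s0 -0-> s1
First repeat at step 3: s4 was already visited.

The earliest repeat is at step j = 3: M is in s4, which it already visited at step i = 1.
Pumping length from the standard proof: p = 5 (the number of states). The repeated state found above gives |xy| = j ≤ 5 and |y| = j − i ≥ 1.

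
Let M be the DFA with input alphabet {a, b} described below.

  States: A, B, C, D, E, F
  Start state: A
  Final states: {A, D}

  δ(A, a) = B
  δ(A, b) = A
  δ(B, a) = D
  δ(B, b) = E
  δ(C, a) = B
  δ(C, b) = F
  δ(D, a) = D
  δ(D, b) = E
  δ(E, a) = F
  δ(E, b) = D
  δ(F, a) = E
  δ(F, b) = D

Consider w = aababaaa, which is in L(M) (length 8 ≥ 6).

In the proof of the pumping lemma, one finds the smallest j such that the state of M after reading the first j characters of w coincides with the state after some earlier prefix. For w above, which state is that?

D

Run of M on w = a a b a b a a a:
  step 0: A  (start)
  step 1: B  (read a: A→B)
  step 2: D  (read a: B→D)
  step 3: E  (read b: D→E)
  step 4: F  (read a: E→F)
  step 5: D  (read b: F→D)   ← first repeat (D seen earlier)
  step 6: D  (read a: D→D)
  step 7: D  (read a: D→D)
  step 8: D  (read a: D→D)

The earliest repeat is at step j = 5: M is in D, which it already visited at step i = 2.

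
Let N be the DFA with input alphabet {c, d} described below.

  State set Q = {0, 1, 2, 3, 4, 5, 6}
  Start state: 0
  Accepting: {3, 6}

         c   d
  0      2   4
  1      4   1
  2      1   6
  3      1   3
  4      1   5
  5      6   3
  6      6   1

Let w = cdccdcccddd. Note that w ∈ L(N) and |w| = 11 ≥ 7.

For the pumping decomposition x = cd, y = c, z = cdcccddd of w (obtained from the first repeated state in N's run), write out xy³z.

xy^3z = cd·c·c·c·cdcccddd = cdccccdcccddd.
Reading y = c takes N from 6 back to 6, so after x·y·y·y the machine is still in 6, and z then leads to the accepting state 3. Hence cdccccdcccddd ∈ L(N).

cdccccdcccddd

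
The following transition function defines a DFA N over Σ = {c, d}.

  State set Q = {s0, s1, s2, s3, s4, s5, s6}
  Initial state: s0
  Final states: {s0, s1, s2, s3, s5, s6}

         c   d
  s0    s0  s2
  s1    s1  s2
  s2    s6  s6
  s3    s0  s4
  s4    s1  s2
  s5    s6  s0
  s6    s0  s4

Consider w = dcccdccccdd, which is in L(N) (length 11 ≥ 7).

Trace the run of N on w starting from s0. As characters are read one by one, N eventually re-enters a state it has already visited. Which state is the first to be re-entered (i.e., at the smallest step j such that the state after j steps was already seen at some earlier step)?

Run of N on w = d c c c d c c c c d d:
  step 0: s0  (start)
  step 1: s2  (read d: s0→s2)
  step 2: s6  (read c: s2→s6)
  step 3: s0  (read c: s6→s0)   ← first repeat (s0 seen earlier)
  step 4: s0  (read c: s0→s0)
  step 5: s2  (read d: s0→s2)
  step 6: s6  (read c: s2→s6)
  step 7: s0  (read c: s6→s0)
  step 8: s0  (read c: s0→s0)
  step 9: s0  (read c: s0→s0)
  step 10: s2  (read d: s0→s2)
  step 11: s6  (read d: s2→s6)

The earliest repeat is at step j = 3: N is in s0, which it already visited at step i = 0.

s0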